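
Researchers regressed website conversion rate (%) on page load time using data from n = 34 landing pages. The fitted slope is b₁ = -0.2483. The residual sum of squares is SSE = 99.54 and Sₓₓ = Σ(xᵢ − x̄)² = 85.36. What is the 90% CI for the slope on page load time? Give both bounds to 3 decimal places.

MSE = SSE/(n − 2) = 99.54/32 = 3.11063.
SE(b₁) = √(MSE/Sₓₓ) = √(3.11063/85.36) = 0.190896.
df = n − 2 = 32.
t* = t_{0.05, 32} = 1.693889.
Margin = t* × SE = 1.693889 × 0.190896 = 0.32336.
CI: -0.2483 ± 0.32336 → (-0.572, 0.075).
With 90% confidence, each one-unit increase in page load time is associated with a change of between -0.572 and 0.075 % in website conversion rate.

(-0.572, 0.075)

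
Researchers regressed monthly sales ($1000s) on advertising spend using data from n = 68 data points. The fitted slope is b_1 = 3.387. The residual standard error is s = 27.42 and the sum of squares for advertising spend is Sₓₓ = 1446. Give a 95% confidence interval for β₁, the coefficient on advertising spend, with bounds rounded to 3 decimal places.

SE(b_1) = s/√Sₓₓ = 27.42/√1446 = 0.72108.
df = n − 2 = 66.
t* = t_{0.025, 66} = 1.996564.
Margin = t* × SE = 1.996564 × 0.72108 = 1.43968.
CI: 3.387 ± 1.43968 → (1.947, 4.827).
With 95% confidence, each one-unit increase in advertising spend is associated with a change of between 1.947 and 4.827 $1000s in monthly sales.

(1.947, 4.827)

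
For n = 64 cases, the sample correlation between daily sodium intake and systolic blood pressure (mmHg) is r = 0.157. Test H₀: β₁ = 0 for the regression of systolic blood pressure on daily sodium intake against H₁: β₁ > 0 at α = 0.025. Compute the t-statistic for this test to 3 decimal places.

t = 1.252

t = r·√(n − 2)/√(1 − r²) = 0.157·√62/√0.975351 = 1.252.
df = n − 2 = 62.
One-sided p ≈ 0.1077, which is ≥ 0.025, so fail to reject H₀.
The data do not give significant evidence of a linear association between daily sodium intake and systolic blood pressure.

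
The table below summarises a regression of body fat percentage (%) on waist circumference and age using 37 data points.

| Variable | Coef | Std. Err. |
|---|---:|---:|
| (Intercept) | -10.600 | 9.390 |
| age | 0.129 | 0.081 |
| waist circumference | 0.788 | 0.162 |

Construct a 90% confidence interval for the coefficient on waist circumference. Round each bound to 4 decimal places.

(0.5141, 1.0619)

Read off: b = 0.788, SE = 0.162 for waist circumference.
df = n − k − 1 = 37 − 2 − 1 = 34.
t* = t_{0.05, 34} = 1.690924.
Margin = t* × SE = 1.690924 × 0.162 = 0.273930.
CI: 0.788 ± 0.273930 → (0.5141, 1.0619).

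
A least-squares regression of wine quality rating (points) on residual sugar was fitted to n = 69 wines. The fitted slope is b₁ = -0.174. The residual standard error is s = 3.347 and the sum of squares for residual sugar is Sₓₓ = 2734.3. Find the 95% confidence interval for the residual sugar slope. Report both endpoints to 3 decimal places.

(-0.302, -0.046)

SE(b₁) = s/√Sₓₓ = 3.347/√2734.3 = 0.0640078.
df = n − 2 = 67.
t* = t_{0.025, 67} = 1.996008.
Margin = t* × SE = 1.996008 × 0.0640078 = 0.12776.
CI: -0.174 ± 0.12776 → (-0.302, -0.046).
With 95% confidence, each one-unit increase in residual sugar is associated with a change of between -0.302 and -0.046 points in wine quality rating.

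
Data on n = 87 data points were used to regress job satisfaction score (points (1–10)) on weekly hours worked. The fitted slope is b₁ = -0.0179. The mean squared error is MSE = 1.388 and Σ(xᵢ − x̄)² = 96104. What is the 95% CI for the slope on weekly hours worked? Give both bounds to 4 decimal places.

SE(b₁) = √(MSE/Sₓₓ) = √(1.388/96104) = 0.00380035.
df = n − 2 = 85.
t* = t_{0.025, 85} = 1.988268.
Margin = t* × SE = 1.988268 × 0.00380035 = 0.007556.
CI: -0.0179 ± 0.007556 → (-0.0255, -0.0103).
With 95% confidence, each one-unit increase in weekly hours worked is associated with a change of between -0.0255 and -0.0103 points (1–10) in job satisfaction score.

(-0.0255, -0.0103)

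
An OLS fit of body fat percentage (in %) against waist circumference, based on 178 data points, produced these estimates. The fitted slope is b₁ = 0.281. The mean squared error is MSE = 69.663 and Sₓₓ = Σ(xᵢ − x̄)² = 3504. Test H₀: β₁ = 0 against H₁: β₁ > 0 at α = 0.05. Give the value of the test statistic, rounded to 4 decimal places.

SE(b₁) = √(MSE/Sₓₓ) = √(69.663/3504) = 0.141.
t = 0.281 / 0.141 = 1.9929.
df = n − 2 = 176.
One-sided p ≈ 0.0239, which is < 0.05, so reject H₀.
There is evidence that the true slope on waist circumference is positive.

t = 1.9929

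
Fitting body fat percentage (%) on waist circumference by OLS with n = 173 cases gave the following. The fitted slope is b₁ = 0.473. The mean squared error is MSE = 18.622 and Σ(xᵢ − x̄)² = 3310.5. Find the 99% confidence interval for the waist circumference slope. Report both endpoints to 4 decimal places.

SE(b₁) = √(MSE/Sₓₓ) = √(18.622/3310.5) = 0.0750009.
df = n − 2 = 171.
t* = t_{0.005, 171} = 2.604886.
Margin = t* × SE = 2.604886 × 0.0750009 = 0.195369.
CI: 0.473 ± 0.195369 → (0.2776, 0.6684).
With 99% confidence, each one-unit increase in waist circumference is associated with a change of between 0.2776 and 0.6684 % in body fat percentage.

(0.2776, 0.6684)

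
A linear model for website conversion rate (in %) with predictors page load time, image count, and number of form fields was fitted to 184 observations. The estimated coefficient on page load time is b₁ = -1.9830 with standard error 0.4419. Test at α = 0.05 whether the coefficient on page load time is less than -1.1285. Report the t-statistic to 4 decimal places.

H₀: β₁ = -1.1285 vs H₁: β₁ < -1.1285.
t = (b₁ − β₁⁰)/SE = (-1.9830 − (-1.1285)) / 0.4419 = -1.9337.
df = n − k − 1 = 184 − 3 − 1 = 180.
One-sided p ≈ 0.0274, which is < 0.05, so reject H₀.
There is evidence that the true slope on page load time is below -1.1285 % per unit, holding the other predictors fixed.

t = -1.9337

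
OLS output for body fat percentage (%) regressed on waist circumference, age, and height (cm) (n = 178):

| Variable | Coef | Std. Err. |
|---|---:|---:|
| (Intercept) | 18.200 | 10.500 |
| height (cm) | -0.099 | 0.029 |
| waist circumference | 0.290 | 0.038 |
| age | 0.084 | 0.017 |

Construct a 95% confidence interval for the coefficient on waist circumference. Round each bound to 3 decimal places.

Read off: b = 0.290, SE = 0.038 for waist circumference.
df = n − k − 1 = 178 − 3 − 1 = 174.
t* = t_{0.025, 174} = 1.973691.
Margin = t* × SE = 1.973691 × 0.038 = 0.07500.
CI: 0.290 ± 0.07500 → (0.215, 0.365).

(0.215, 0.365)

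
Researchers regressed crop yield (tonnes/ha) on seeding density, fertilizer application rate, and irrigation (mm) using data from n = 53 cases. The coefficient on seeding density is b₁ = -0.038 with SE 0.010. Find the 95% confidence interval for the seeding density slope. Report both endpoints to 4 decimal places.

(-0.0581, -0.0179)

df = n − k − 1 = 53 − 3 − 1 = 49.
t* = t_{0.025, 49} = 2.009575.
Margin = t* × SE = 2.009575 × 0.010 = 0.020096.
CI: -0.038 ± 0.020096 → (-0.0581, -0.0179).
With 95% confidence, each one-unit increase in seeding density is associated with a change of between -0.0581 and -0.0179 tonnes/ha in crop yield, holding the other predictors fixed.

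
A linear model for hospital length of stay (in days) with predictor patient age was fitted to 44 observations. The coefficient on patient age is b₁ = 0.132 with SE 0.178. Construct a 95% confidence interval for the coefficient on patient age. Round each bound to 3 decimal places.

(-0.227, 0.491)

df = n − 2 = 44 − 2 = 42.
t* = t_{0.025, 42} = 2.018082.
Margin = t* × SE = 2.018082 × 0.178 = 0.35922.
CI: 0.132 ± 0.35922 → (-0.227, 0.491).
With 95% confidence, each one-unit increase in patient age is associated with a change of between -0.227 and 0.491 days in hospital length of stay.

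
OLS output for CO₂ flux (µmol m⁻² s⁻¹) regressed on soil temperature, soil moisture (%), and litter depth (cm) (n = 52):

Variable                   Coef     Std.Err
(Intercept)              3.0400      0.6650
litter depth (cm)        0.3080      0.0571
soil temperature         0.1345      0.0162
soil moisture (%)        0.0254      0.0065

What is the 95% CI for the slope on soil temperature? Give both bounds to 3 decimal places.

(0.102, 0.167)

Read off: b = 0.1345, SE = 0.0162 for soil temperature.
df = n − k − 1 = 52 − 3 − 1 = 48.
t* = t_{0.025, 48} = 2.010635.
Margin = t* × SE = 2.010635 × 0.0162 = 0.03257.
CI: 0.1345 ± 0.03257 → (0.102, 0.167).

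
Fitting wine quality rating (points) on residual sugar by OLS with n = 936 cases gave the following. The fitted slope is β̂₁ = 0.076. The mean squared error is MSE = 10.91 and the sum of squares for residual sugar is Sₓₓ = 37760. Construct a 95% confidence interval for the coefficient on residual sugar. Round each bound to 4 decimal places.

SE(β̂₁) = √(MSE/Sₓₓ) = √(10.91/37760) = 0.0169979.
df = n − 2 = 934.
t* = t_{0.025, 934} = 1.962507.
Margin = t* × SE = 1.962507 × 0.0169979 = 0.033359.
CI: 0.076 ± 0.033359 → (0.0426, 0.1094).
With 95% confidence, each one-unit increase in residual sugar is associated with a change of between 0.0426 and 0.1094 points in wine quality rating.

(0.0426, 0.1094)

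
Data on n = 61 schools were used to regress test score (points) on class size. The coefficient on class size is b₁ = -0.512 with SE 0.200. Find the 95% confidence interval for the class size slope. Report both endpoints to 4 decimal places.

df = n − 2 = 61 − 2 = 59.
t* = t_{0.025, 59} = 2.000995.
Margin = t* × SE = 2.000995 × 0.200 = 0.400199.
CI: -0.512 ± 0.400199 → (-0.9122, -0.1118).
With 95% confidence, each one-unit increase in class size is associated with a change of between -0.9122 and -0.1118 points in test score.

(-0.9122, -0.1118)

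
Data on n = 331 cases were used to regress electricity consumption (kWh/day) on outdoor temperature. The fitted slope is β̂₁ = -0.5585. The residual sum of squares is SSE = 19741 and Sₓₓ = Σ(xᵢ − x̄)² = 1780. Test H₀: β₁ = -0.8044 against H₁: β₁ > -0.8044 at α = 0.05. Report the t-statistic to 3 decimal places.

MSE = SSE/(n − 2) = 19741/329 = 60.003.
SE(β̂₁) = √(MSE/Sₓₓ) = √(60.003/1780) = 0.183602.
t = (-0.5585 − (-0.8044)) / 0.183602 = 1.339.
df = n − 2 = 329.
One-sided p ≈ 0.0907, which is ≥ 0.05, so fail to reject H₀.
The data do not give significant evidence that the true slope on outdoor temperature exceeds -0.8044 kWh/day per unit.

t = 1.339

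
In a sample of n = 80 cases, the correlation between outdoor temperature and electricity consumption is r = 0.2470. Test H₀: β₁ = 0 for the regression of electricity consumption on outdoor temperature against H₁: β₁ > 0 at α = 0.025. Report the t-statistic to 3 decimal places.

t = 2.251

t = r·√(n − 2)/√(1 − r²) = 0.2470·√78/√0.938991 = 2.251.
df = n − 2 = 78.
One-sided p ≈ 0.0136, which is < 0.025, so reject H₀.
There is evidence of a linear association between outdoor temperature and electricity consumption.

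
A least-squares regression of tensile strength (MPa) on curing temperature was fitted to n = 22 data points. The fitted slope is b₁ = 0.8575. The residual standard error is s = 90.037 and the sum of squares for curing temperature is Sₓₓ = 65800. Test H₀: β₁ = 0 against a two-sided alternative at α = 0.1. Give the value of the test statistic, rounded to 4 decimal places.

t = 2.4430

SE(b₁) = s/√Sₓₓ = 90.037/√65800 = 0.351001.
t = 0.8575 / 0.351001 = 2.4430.
df = n − 2 = 20.
Two-sided p ≈ 0.0240, which is < 0.1, so reject H₀.
There is evidence that curing temperature is associated with tensile strength.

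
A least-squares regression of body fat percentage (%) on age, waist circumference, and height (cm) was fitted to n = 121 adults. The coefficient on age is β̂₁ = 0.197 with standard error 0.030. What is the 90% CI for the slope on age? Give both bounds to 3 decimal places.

df = n − k − 1 = 121 − 3 − 1 = 117.
t* = t_{0.05, 117} = 1.657982.
Margin = t* × SE = 1.657982 × 0.030 = 0.04974.
CI: 0.197 ± 0.04974 → (0.147, 0.247).
With 90% confidence, each one-unit increase in age is associated with a change of between 0.147 and 0.247 % in body fat percentage, holding the other predictors fixed.

(0.147, 0.247)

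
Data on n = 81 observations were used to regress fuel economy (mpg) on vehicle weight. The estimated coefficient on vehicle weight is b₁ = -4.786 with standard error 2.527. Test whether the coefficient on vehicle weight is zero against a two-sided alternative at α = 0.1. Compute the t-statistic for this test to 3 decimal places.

H₀: β₁ = 0 vs H₁: β₁ ≠ 0.
t = (b₁ − β₁⁰)/SE = -4.786 / 2.527 = -1.894.
df = n − 2 = 81 − 2 = 79.
Two-sided p ≈ 0.0619, which is < 0.1, so reject H₀.
There is evidence that vehicle weight is associated with fuel economy.

t = -1.894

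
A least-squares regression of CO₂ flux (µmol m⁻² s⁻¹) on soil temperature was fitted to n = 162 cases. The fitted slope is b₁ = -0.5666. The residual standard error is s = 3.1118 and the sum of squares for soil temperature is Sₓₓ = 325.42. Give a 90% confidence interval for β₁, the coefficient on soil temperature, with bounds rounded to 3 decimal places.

SE(b₁) = s/√Sₓₓ = 3.1118/√325.42 = 0.1725.
df = n − 2 = 160.
t* = t_{0.05, 160} = 1.654433.
Margin = t* × SE = 1.654433 × 0.1725 = 0.28539.
CI: -0.5666 ± 0.28539 → (-0.852, -0.281).
With 90% confidence, each one-unit increase in soil temperature is associated with a change of between -0.852 and -0.281 µmol m⁻² s⁻¹ in CO₂ flux.

(-0.852, -0.281)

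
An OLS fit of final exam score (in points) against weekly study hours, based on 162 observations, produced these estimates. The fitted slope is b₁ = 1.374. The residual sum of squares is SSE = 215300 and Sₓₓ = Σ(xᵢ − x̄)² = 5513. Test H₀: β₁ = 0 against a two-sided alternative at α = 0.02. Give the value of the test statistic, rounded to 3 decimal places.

t = 2.781

MSE = SSE/(n − 2) = 215300/160 = 1345.62.
SE(b₁) = √(MSE/Sₓₓ) = √(1345.62/5513) = 0.494047.
t = 1.374 / 0.494047 = 2.781.
df = n − 2 = 160.
Two-sided p ≈ 0.0061, which is < 0.02, so reject H₀.
There is evidence that weekly study hours is associated with final exam score.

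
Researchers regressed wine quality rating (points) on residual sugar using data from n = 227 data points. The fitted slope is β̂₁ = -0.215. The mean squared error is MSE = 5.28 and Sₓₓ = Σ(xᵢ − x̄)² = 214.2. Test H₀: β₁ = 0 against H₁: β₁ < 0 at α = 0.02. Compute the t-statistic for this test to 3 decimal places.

t = -1.369

SE(β̂₁) = √(MSE/Sₓₓ) = √(5.28/214.2) = 0.157003.
t = -0.215 / 0.157003 = -1.369.
df = n − 2 = 225.
One-sided p ≈ 0.0861, which is ≥ 0.02, so fail to reject H₀.
The data do not give significant evidence that the true slope on residual sugar is negative.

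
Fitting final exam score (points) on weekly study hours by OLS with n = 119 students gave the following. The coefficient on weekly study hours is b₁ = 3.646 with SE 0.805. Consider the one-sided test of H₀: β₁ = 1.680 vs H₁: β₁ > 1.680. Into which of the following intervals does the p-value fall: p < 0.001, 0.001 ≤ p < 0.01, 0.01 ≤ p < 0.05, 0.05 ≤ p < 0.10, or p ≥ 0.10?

t = (3.646 − 1.680) / 0.805 = 2.442.
df = n − 2 = 119 − 2 = 117.
One-sided p = P(T_{117} > t) ≈ 0.0080.
So 0.001 ≤ p < 0.01.

0.001 ≤ p < 0.01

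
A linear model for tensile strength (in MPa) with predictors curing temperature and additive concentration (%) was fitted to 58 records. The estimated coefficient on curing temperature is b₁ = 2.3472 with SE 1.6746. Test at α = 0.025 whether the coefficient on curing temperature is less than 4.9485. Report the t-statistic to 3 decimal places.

H₀: β₁ = 4.9485 vs H₁: β₁ < 4.9485.
t = (b₁ − β₁⁰)/SE = (2.3472 − 4.9485) / 1.6746 = -1.553.
df = n − k − 1 = 58 − 2 − 1 = 55.
One-sided p ≈ 0.0630, which is ≥ 0.025, so fail to reject H₀.
The data do not give significant evidence that the true slope on curing temperature is below 4.9485 MPa per unit, holding the other predictors fixed.

t = -1.553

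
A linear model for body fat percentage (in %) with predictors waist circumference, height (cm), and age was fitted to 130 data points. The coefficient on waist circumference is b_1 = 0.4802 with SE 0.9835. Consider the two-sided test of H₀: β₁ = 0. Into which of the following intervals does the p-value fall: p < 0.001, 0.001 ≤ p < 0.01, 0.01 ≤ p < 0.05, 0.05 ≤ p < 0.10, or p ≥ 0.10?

t = 0.4802 / 0.9835 = 0.488.
df = n − k − 1 = 130 − 3 − 1 = 126.
Two-sided p = 2·P(T_{126} > |t|) ≈ 0.6262.
So p ≥ 0.10.

p ≥ 0.10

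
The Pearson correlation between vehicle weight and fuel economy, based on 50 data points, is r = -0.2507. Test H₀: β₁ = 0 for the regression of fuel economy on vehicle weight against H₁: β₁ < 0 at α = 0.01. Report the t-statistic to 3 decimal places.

t = r·√(n − 2)/√(1 − r²) = -0.2507·√48/√0.93715 = -1.794.
df = n − 2 = 48.
One-sided p ≈ 0.0395, which is ≥ 0.01, so fail to reject H₀.
The data do not give significant evidence of a linear association between vehicle weight and fuel economy.

t = -1.794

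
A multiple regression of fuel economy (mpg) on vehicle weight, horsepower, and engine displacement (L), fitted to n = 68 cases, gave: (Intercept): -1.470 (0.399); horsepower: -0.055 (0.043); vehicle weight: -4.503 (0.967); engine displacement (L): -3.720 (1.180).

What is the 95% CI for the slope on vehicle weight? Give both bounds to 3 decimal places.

(-6.435, -2.571)

Read off: b = -4.503, SE = 0.967 for vehicle weight.
df = n − k − 1 = 68 − 3 − 1 = 64.
t* = t_{0.025, 64} = 1.99773.
Margin = t* × SE = 1.99773 × 0.967 = 1.93180.
CI: -4.503 ± 1.93180 → (-6.435, -2.571).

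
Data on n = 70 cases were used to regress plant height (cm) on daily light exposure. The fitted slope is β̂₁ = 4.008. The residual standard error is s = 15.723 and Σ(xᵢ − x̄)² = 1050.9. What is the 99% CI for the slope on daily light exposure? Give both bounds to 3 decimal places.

SE(β̂₁) = s/√Sₓₓ = 15.723/√1050.9 = 0.485014.
df = n − 2 = 68.
t* = t_{0.005, 68} = 2.650081.
Margin = t* × SE = 2.650081 × 0.485014 = 1.28533.
CI: 4.008 ± 1.28533 → (2.723, 5.293).
With 99% confidence, each one-unit increase in daily light exposure is associated with a change of between 2.723 and 5.293 cm in plant height.

(2.723, 5.293)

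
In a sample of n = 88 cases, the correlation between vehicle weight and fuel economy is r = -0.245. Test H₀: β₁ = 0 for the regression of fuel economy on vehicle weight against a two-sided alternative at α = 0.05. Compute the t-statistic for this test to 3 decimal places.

t = -2.343

t = r·√(n − 2)/√(1 − r²) = -0.245·√86/√0.939975 = -2.343.
df = n − 2 = 86.
Two-sided p ≈ 0.0214, which is < 0.05, so reject H₀.
There is evidence of a linear association between vehicle weight and fuel economy.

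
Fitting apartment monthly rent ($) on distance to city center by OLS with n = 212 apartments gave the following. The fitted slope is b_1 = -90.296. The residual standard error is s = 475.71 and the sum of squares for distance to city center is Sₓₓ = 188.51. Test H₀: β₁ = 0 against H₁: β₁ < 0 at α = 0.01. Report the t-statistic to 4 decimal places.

t = -2.6061

SE(b_1) = s/√Sₓₓ = 475.71/√188.51 = 34.6478.
t = -90.296 / 34.6478 = -2.6061.
df = n − 2 = 210.
One-sided p ≈ 0.0049, which is < 0.01, so reject H₀.
There is evidence that the true slope on distance to city center is negative.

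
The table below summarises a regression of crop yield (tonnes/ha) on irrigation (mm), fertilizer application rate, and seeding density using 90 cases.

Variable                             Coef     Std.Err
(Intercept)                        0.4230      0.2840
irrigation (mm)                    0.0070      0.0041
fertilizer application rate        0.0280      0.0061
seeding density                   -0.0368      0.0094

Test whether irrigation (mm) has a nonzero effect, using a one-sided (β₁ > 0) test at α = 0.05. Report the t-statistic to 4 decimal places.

t = 1.7073

Read off: b = 0.0070, SE = 0.0041 for irrigation (mm).
H₀: β₁ = 0 vs H₁: β₁ > 0.
t = 0.0070 / 0.0041 = 1.7073.
df = n − k − 1 = 90 − 3 − 1 = 86.
One-sided p ≈ 0.0457, which is < 0.05, so reject H₀.
There is evidence that the true slope on irrigation (mm) is positive, holding the other predictors fixed.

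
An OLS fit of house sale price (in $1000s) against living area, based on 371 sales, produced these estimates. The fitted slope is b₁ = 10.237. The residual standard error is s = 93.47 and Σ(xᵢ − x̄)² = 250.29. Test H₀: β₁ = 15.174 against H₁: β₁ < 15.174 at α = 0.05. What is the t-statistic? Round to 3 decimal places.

t = -0.836

SE(b₁) = s/√Sₓₓ = 93.47/√250.29 = 5.90814.
t = (10.237 − 15.174) / 5.90814 = -0.836.
df = n − 2 = 369.
One-sided p ≈ 0.2020, which is ≥ 0.05, so fail to reject H₀.
The data do not give significant evidence that the true slope on living area is below 15.174 $1000s per unit.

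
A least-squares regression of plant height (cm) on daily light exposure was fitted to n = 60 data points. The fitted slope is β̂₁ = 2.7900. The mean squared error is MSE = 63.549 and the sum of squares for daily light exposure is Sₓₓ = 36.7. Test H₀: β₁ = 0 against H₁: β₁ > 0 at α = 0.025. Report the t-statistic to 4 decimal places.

t = 2.1202

SE(β̂₁) = √(MSE/Sₓₓ) = √(63.549/36.7) = 1.3159.
t = 2.7900 / 1.3159 = 2.1202.
df = n − 2 = 58.
One-sided p ≈ 0.0191, which is < 0.025, so reject H₀.
There is evidence that the true slope on daily light exposure is positive.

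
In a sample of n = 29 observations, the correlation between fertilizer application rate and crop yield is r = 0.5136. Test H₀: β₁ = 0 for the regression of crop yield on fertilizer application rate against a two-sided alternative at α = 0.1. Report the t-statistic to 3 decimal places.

t = r·√(n − 2)/√(1 − r²) = 0.5136·√27/√0.736215 = 3.110.
df = n − 2 = 27.
Two-sided p ≈ 0.0044, which is < 0.1, so reject H₀.
There is evidence of a linear association between fertilizer application rate and crop yield.

t = 3.110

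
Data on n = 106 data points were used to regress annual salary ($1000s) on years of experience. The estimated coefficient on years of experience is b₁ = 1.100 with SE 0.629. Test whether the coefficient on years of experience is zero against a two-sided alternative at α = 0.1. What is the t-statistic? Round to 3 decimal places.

t = 1.749

H₀: β₁ = 0 vs H₁: β₁ ≠ 0.
t = (b₁ − β₁⁰)/SE = 1.100 / 0.629 = 1.749.
df = n − 2 = 106 − 2 = 104.
Two-sided p ≈ 0.0833, which is < 0.1, so reject H₀.
There is evidence that years of experience is associated with annual salary.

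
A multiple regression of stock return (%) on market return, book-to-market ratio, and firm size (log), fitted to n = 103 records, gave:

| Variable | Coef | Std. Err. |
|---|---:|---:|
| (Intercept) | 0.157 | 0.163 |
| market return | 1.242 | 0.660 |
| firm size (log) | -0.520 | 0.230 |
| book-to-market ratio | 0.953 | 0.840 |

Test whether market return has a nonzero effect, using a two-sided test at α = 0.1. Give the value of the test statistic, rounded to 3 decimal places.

t = 1.882

Read off: b = 1.242, SE = 0.660 for market return.
H₀: β₁ = 0 vs H₁: β₁ ≠ 0.
t = 1.242 / 0.660 = 1.882.
df = n − k − 1 = 103 − 3 − 1 = 99.
Two-sided p ≈ 0.0628, which is < 0.1, so reject H₀.
There is evidence that market return is associated with stock return, holding the other predictors fixed.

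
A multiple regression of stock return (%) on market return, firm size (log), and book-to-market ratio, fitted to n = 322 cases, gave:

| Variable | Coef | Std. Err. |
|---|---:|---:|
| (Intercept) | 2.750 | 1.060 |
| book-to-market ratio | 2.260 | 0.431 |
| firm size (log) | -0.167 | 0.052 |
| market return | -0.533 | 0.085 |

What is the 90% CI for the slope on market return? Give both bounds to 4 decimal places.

Read off: b = -0.533, SE = 0.085 for market return.
df = n − k − 1 = 322 − 3 − 1 = 318.
t* = t_{0.05, 318} = 1.649659.
Margin = t* × SE = 1.649659 × 0.085 = 0.140221.
CI: -0.533 ± 0.140221 → (-0.6732, -0.3928).

(-0.6732, -0.3928)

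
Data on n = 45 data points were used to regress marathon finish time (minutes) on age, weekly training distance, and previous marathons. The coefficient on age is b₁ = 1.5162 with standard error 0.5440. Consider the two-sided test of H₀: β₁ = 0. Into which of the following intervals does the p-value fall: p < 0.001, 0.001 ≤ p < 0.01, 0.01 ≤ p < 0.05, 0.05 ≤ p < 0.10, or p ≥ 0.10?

0.001 ≤ p < 0.01

t = 1.5162 / 0.5440 = 2.787.
df = n − k − 1 = 45 − 3 − 1 = 41.
Two-sided p = 2·P(T_{41} > |t|) ≈ 0.0080.
So 0.001 ≤ p < 0.01.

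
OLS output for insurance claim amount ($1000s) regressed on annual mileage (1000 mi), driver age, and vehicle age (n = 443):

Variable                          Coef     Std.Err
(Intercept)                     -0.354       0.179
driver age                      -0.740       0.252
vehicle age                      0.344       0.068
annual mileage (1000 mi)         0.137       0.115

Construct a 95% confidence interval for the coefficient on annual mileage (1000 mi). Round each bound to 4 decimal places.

(-0.0890, 0.3630)

Read off: b = 0.137, SE = 0.115 for annual mileage (1000 mi).
df = n − k − 1 = 443 − 3 − 1 = 439.
t* = t_{0.025, 439} = 1.965382.
Margin = t* × SE = 1.965382 × 0.115 = 0.226019.
CI: 0.137 ± 0.226019 → (-0.0890, 0.3630).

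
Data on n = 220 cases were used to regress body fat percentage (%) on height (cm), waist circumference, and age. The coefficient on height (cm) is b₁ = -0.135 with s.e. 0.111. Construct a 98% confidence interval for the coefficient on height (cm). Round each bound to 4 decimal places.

(-0.3952, 0.1252)

df = n − k − 1 = 220 − 3 − 1 = 216.
t* = t_{0.01, 216} = 2.343735.
Margin = t* × SE = 2.343735 × 0.111 = 0.260155.
CI: -0.135 ± 0.260155 → (-0.3952, 0.1252).
With 98% confidence, each one-unit increase in height (cm) is associated with a change of between -0.3952 and 0.1252 % in body fat percentage, holding the other predictors fixed.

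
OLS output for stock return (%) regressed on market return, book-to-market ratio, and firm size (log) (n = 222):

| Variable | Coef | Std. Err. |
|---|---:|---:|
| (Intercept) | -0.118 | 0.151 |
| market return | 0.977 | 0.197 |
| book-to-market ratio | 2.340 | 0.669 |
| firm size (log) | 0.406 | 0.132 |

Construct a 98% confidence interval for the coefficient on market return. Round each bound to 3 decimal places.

(0.515, 1.439)

Read off: b = 0.977, SE = 0.197 for market return.
df = n − k − 1 = 222 − 3 − 1 = 218.
t* = t_{0.01, 218} = 2.343575.
Margin = t* × SE = 2.343575 × 0.197 = 0.46168.
CI: 0.977 ± 0.46168 → (0.515, 1.439).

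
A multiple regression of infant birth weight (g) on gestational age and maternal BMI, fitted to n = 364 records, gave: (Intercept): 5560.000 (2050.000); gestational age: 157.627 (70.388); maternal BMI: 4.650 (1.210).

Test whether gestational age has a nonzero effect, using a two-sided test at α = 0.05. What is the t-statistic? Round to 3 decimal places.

t = 2.239

Read off: b = 157.627, SE = 70.388 for gestational age.
H₀: β₁ = 0 vs H₁: β₁ ≠ 0.
t = 157.627 / 70.388 = 2.239.
df = n − k − 1 = 364 − 2 − 1 = 361.
Two-sided p ≈ 0.0257, which is < 0.05, so reject H₀.
There is evidence that gestational age is associated with infant birth weight, holding the other predictors fixed.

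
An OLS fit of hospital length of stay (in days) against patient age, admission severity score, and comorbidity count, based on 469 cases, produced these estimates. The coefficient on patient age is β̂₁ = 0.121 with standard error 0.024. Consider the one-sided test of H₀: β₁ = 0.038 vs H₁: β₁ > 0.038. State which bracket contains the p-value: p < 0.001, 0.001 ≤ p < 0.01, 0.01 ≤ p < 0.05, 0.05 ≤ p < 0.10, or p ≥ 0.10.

t = (0.121 − 0.038) / 0.024 = 3.458.
df = n − k − 1 = 469 − 3 − 1 = 465.
One-sided p = P(T_{465} > t) ≈ 0.0003.
So p < 0.001.

p < 0.001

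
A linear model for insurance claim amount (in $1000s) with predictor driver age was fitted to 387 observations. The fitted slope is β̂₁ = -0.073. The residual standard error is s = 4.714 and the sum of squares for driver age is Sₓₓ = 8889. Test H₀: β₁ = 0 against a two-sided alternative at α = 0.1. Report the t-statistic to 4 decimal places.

t = -1.4600

SE(β̂₁) = s/√Sₓₓ = 4.714/√8889 = 0.0499992.
t = -0.073 / 0.0499992 = -1.4600.
df = n − 2 = 385.
Two-sided p ≈ 0.1451, which is ≥ 0.1, so fail to reject H₀.
The data do not give significant evidence of an association between driver age and insurance claim amount.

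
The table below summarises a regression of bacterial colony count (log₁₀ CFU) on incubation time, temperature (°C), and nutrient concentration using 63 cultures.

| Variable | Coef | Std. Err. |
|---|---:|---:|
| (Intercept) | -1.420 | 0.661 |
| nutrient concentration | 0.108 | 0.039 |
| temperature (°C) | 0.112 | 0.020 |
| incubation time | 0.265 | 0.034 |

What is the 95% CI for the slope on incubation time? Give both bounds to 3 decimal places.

Read off: b = 0.265, SE = 0.034 for incubation time.
df = n − k − 1 = 63 − 3 − 1 = 59.
t* = t_{0.025, 59} = 2.000995.
Margin = t* × SE = 2.000995 × 0.034 = 0.06803.
CI: 0.265 ± 0.06803 → (0.197, 0.333).

(0.197, 0.333)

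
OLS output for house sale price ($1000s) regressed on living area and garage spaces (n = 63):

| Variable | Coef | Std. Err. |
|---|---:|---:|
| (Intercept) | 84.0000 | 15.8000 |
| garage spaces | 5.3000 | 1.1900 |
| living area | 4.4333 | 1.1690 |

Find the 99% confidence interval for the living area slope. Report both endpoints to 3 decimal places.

(1.323, 7.543)

Read off: b = 4.4333, SE = 1.1690 for living area.
df = n − k − 1 = 63 − 2 − 1 = 60.
t* = t_{0.005, 60} = 2.660283.
Margin = t* × SE = 2.660283 × 1.1690 = 3.10987.
CI: 4.4333 ± 3.10987 → (1.323, 7.543).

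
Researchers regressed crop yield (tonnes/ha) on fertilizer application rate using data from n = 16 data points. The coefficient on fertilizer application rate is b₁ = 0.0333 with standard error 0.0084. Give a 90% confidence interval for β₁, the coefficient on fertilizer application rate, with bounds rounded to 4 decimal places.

(0.0185, 0.0481)

df = n − 2 = 16 − 2 = 14.
t* = t_{0.05, 14} = 1.76131.
Margin = t* × SE = 1.76131 × 0.0084 = 0.014795.
CI: 0.0333 ± 0.014795 → (0.0185, 0.0481).
With 90% confidence, each one-unit increase in fertilizer application rate is associated with a change of between 0.0185 and 0.0481 tonnes/ha in crop yield.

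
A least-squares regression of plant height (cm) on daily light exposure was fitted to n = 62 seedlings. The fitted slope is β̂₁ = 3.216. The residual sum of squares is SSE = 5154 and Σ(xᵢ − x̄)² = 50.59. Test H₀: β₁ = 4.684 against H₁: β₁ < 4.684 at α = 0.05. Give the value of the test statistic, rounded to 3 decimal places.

t = -1.127

MSE = SSE/(n − 2) = 5154/60 = 85.9.
SE(β̂₁) = √(MSE/Sₓₓ) = √(85.9/50.59) = 1.30306.
t = (3.216 − 4.684) / 1.30306 = -1.127.
df = n − 2 = 60.
One-sided p ≈ 0.1322, which is ≥ 0.05, so fail to reject H₀.
The data do not give significant evidence that the true slope on daily light exposure is below 4.684 cm per unit.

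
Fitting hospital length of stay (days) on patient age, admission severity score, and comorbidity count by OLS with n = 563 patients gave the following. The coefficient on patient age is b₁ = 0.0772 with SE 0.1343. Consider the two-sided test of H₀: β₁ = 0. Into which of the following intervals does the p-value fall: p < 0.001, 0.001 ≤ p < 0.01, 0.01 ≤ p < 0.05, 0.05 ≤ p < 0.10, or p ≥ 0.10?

t = 0.0772 / 0.1343 = 0.575.
df = n − k − 1 = 563 − 3 − 1 = 559.
Two-sided p = 2·P(T_{559} > |t|) ≈ 0.5656.
So p ≥ 0.10.

p ≥ 0.10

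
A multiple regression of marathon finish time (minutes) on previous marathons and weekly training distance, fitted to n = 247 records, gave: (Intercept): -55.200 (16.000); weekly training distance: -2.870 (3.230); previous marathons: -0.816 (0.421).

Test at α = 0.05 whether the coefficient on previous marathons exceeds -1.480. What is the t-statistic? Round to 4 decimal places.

Read off: b = -0.816, SE = 0.421 for previous marathons.
H₀: β₁ = -1.480 vs H₁: β₁ > -1.480.
t = (-0.816 − (-1.480)) / 0.421 = 1.5772.
df = n − k − 1 = 247 − 2 − 1 = 244.
One-sided p ≈ 0.0580, which is ≥ 0.05, so fail to reject H₀.
The data do not give significant evidence that the true slope on previous marathons exceeds -1.480 minutes per unit, holding the other predictors fixed.

t = 1.5772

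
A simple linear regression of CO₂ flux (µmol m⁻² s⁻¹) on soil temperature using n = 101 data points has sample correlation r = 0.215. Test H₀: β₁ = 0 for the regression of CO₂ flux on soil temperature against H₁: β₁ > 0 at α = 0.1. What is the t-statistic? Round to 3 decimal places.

t = 2.190

t = r·√(n − 2)/√(1 − r²) = 0.215·√99/√0.953775 = 2.190.
df = n − 2 = 99.
One-sided p ≈ 0.0154, which is < 0.1, so reject H₀.
There is evidence of a linear association between soil temperature and CO₂ flux.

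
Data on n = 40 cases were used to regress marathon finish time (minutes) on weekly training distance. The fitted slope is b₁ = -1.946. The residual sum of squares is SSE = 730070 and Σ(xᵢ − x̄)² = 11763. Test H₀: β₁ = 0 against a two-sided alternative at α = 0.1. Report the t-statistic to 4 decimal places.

MSE = SSE/(n − 2) = 730070/38 = 19212.4.
SE(b₁) = √(MSE/Sₓₓ) = √(19212.4/11763) = 1.278.
t = -1.946 / 1.278 = -1.5227.
df = n − 2 = 38.
Two-sided p ≈ 0.1361, which is ≥ 0.1, so fail to reject H₀.
The data do not give significant evidence of an association between weekly training distance and marathon finish time.

t = -1.5227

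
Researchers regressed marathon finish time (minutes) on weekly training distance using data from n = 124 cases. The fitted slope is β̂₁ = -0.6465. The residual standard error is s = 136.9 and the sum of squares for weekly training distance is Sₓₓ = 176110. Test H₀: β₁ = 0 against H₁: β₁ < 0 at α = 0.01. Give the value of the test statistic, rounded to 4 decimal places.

t = -1.9818

SE(β̂₁) = s/√Sₓₓ = 136.9/√176110 = 0.326221.
t = -0.6465 / 0.326221 = -1.9818.
df = n − 2 = 122.
One-sided p ≈ 0.0249, which is ≥ 0.01, so fail to reject H₀.
The data do not give significant evidence that the true slope on weekly training distance is negative.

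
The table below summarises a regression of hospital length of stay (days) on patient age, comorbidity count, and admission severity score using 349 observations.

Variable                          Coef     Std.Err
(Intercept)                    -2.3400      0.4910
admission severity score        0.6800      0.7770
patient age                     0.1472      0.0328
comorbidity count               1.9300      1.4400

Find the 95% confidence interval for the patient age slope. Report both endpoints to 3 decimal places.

Read off: b = 0.1472, SE = 0.0328 for patient age.
df = n − k − 1 = 349 − 3 − 1 = 345.
t* = t_{0.025, 345} = 1.966864.
Margin = t* × SE = 1.966864 × 0.0328 = 0.06451.
CI: 0.1472 ± 0.06451 → (0.083, 0.212).

(0.083, 0.212)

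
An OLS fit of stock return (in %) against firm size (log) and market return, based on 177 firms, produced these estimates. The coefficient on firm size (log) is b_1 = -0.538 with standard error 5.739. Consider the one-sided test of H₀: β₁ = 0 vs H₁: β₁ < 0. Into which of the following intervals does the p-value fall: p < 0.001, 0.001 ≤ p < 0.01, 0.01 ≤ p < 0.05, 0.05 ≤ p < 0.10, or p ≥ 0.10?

p ≥ 0.10

t = -0.538 / 5.739 = -0.094.
df = n − k − 1 = 177 − 2 − 1 = 174.
One-sided p = P(T_{174} < t) ≈ 0.4627.
So p ≥ 0.10.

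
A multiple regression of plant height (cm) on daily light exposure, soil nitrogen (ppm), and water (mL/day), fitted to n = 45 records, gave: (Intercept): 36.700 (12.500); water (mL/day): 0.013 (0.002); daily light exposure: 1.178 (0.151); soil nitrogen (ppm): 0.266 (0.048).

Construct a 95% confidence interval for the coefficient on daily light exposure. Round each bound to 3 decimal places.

Read off: b = 1.178, SE = 0.151 for daily light exposure.
df = n − k − 1 = 45 − 3 − 1 = 41.
t* = t_{0.025, 41} = 2.019541.
Margin = t* × SE = 2.019541 × 0.151 = 0.30495.
CI: 1.178 ± 0.30495 → (0.873, 1.483).

(0.873, 1.483)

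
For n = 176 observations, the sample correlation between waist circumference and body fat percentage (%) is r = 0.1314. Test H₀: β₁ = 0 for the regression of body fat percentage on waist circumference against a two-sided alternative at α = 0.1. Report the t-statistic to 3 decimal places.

t = r·√(n − 2)/√(1 − r²) = 0.1314·√174/√0.982734 = 1.748.
df = n − 2 = 174.
Two-sided p ≈ 0.0822, which is < 0.1, so reject H₀.
There is evidence of a linear association between waist circumference and body fat percentage.

t = 1.748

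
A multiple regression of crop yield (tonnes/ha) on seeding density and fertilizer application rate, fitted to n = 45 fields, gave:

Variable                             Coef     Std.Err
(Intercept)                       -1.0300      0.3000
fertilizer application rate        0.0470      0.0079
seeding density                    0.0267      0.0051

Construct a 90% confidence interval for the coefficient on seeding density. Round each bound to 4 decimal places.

(0.0181, 0.0353)

Read off: b = 0.0267, SE = 0.0051 for seeding density.
df = n − k − 1 = 45 − 2 − 1 = 42.
t* = t_{0.05, 42} = 1.681952.
Margin = t* × SE = 1.681952 × 0.0051 = 0.008578.
CI: 0.0267 ± 0.008578 → (0.0181, 0.0353).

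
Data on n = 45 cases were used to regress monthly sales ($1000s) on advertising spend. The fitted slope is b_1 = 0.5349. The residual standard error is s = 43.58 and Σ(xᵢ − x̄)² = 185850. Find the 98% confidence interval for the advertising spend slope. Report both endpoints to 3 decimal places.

(0.291, 0.779)

SE(b_1) = s/√Sₓₓ = 43.58/√185850 = 0.101089.
df = n − 2 = 43.
t* = t_{0.01, 43} = 2.41625.
Margin = t* × SE = 2.41625 × 0.101089 = 0.24426.
CI: 0.5349 ± 0.24426 → (0.291, 0.779).
With 98% confidence, each one-unit increase in advertising spend is associated with a change of between 0.291 and 0.779 $1000s in monthly sales.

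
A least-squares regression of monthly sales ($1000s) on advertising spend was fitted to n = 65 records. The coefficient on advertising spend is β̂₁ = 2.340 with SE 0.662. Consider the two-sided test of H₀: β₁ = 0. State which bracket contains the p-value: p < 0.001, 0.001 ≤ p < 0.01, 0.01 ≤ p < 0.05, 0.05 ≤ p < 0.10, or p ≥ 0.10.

p < 0.001

t = 2.340 / 0.662 = 3.535.
df = n − 2 = 65 − 2 = 63.
Two-sided p = 2·P(T_{63} > |t|) ≈ 0.0008.
So p < 0.001.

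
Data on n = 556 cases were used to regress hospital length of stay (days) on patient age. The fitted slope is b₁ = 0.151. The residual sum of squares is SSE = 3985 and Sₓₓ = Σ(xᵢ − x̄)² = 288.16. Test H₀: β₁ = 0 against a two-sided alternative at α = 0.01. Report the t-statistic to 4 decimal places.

MSE = SSE/(n − 2) = 3985/554 = 7.19314.
SE(b₁) = √(MSE/Sₓₓ) = √(7.19314/288.16) = 0.157995.
t = 0.151 / 0.157995 = 0.9557.
df = n − 2 = 554.
Two-sided p ≈ 0.3396, which is ≥ 0.01, so fail to reject H₀.
The data do not give significant evidence of an association between patient age and hospital length of stay.

t = 0.9557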